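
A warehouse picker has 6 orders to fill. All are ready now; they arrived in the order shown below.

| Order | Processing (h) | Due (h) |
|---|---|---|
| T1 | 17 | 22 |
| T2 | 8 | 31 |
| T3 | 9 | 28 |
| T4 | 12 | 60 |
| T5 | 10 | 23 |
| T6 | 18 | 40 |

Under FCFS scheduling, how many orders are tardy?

3

FIFO (arrival order): T1 T2 T3 T4 T5 T6.
T1: 0→17, due 22, tardiness 0
T2: 17→25, due 31, tardiness 0
T3: 25→34, due 28, tardiness 6
T4: 34→46, due 60, tardiness 0
T5: 46→56, due 23, tardiness 33
T6: 56→74, due 40, tardiness 34
Late orders: 3.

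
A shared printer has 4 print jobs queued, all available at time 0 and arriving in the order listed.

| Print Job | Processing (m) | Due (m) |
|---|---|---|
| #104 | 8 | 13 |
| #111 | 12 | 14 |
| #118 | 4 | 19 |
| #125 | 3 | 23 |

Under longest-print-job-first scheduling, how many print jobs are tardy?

3

LPT (decreasing processing time): #111 #104 #118 #125.
#111: 0→12, due 14, tardiness 0
#104: 12→20, due 13, tardiness 7
#118: 20→24, due 19, tardiness 5
#125: 24→27, due 23, tardiness 4
Late print jobs: 3.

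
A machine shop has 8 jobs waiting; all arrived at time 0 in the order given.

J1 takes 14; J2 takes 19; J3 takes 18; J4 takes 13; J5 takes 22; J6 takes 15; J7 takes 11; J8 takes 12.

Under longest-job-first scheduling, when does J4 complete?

101

LPT (decreasing processing time): J5 J2 J3 J6 J1 J4 J8 J7.
J5: 0→22
J2: 22→41
J3: 41→59
J6: 59→74
J1: 74→88
J4: 88→101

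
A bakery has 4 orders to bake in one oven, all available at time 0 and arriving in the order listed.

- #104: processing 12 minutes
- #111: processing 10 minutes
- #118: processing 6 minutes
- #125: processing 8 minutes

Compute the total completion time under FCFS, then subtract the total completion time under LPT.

FIFO (arrival order): #104 #111 #118 #125.
#104: 0→12
#111: 12→22
#118: 22→28
#125: 28→36
Sum = 12+22+28+36 = 98.
LPT (decreasing processing time): #104 #111 #125 #118.
#104: 0→12
#111: 12→22
#125: 22→30
#118: 30→36
Sum = 12+22+30+36 = 100.
Difference = 98 − 100 = -2.

-2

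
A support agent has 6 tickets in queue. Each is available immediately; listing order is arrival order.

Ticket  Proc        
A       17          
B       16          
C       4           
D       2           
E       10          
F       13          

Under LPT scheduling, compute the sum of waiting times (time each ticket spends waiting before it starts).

212

LPT (decreasing processing time): A B F E C D.
A: waits 0, runs 0→17
B: waits 17, runs 17→33
F: waits 33, runs 33→46
E: waits 46, runs 46→56
C: waits 56, runs 56→60
D: waits 60, runs 60→62
Sum = 0+17+33+46+56+60 = 212.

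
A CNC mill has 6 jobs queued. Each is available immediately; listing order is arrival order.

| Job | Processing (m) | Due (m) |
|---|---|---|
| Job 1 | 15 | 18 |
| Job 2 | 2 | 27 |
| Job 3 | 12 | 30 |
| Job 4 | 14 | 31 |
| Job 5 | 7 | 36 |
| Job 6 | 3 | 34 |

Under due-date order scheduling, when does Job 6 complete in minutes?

46

EDD (increasing due date): Job 1 Job 2 Job 3 Job 4 Job 6 Job 5.
Job 1: 0→15
Job 2: 15→17
Job 3: 17→29
Job 4: 29→43
Job 6: 43→46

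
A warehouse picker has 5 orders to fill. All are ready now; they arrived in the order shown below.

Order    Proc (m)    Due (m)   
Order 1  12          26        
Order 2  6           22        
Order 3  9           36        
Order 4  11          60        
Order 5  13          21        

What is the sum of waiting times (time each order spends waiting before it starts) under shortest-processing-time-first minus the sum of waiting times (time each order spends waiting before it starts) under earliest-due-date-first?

-18

SPT (increasing processing time): Order 2 Order 3 Order 4 Order 1 Order 5.
Order 2: waits 0, runs 0→6
Order 3: waits 6, runs 6→15
Order 4: waits 15, runs 15→26
Order 1: waits 26, runs 26→38
Order 5: waits 38, runs 38→51
Sum = 0+6+15+26+38 = 85.
EDD (increasing due date): Order 5 Order 2 Order 1 Order 3 Order 4.
Order 5: waits 0, runs 0→13
Order 2: waits 13, runs 13→19
Order 1: waits 19, runs 19→31
Order 3: waits 31, runs 31→40
Order 4: waits 40, runs 40→51
Sum = 0+13+19+31+40 = 103.
Difference = 85 − 103 = -18.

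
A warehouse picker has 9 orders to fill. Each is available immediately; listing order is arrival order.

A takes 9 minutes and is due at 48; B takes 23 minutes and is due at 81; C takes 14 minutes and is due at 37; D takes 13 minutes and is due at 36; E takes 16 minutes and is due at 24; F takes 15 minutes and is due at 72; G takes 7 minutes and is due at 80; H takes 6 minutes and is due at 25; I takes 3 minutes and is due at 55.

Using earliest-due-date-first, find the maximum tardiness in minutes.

25

EDD (increasing due date): E H D C A I F G B.
E: 0→16, due 24, tardiness 0
H: 16→22, due 25, tardiness 0
D: 22→35, due 36, tardiness 0
C: 35→49, due 37, tardiness 12
A: 49→58, due 48, tardiness 10
I: 58→61, due 55, tardiness 6
F: 61→76, due 72, tardiness 4
G: 76→83, due 80, tardiness 3
B: 83→106, due 81, tardiness 25
Maximum = 25.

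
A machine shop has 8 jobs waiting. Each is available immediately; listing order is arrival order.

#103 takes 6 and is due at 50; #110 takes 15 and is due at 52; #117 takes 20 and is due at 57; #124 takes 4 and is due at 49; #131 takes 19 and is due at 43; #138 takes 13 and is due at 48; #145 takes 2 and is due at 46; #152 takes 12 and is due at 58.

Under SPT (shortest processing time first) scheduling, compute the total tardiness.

62

SPT (increasing processing time): #145 #124 #103 #152 #138 #110 #131 #117.
#145: 0→2, due 46, tardiness 0
#124: 2→6, due 49, tardiness 0
#103: 6→12, due 50, tardiness 0
#152: 12→24, due 58, tardiness 0
#138: 24→37, due 48, tardiness 0
#110: 37→52, due 52, tardiness 0
#131: 52→71, due 43, tardiness 28
#117: 71→91, due 57, tardiness 34
Sum = 0+0+0+0+0+0+28+34 = 62.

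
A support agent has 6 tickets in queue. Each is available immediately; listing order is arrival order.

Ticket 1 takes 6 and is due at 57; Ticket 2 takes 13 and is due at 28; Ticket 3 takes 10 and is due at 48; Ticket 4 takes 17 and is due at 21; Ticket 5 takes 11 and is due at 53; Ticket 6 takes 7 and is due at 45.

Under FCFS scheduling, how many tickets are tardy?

FIFO (arrival order): Ticket 1 Ticket 2 Ticket 3 Ticket 4 Ticket 5 Ticket 6.
Ticket 1: 0→6, due 57, tardiness 0
Ticket 2: 6→19, due 28, tardiness 0
Ticket 3: 19→29, due 48, tardiness 0
Ticket 4: 29→46, due 21, tardiness 25
Ticket 5: 46→57, due 53, tardiness 4
Ticket 6: 57→64, due 45, tardiness 19
Late tickets: 3.

3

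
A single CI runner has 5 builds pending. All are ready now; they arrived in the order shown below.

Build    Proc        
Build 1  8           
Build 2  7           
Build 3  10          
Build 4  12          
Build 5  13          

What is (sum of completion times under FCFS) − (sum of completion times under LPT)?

FIFO (arrival order): Build 1 Build 2 Build 3 Build 4 Build 5.
Build 1: 0→8
Build 2: 8→15
Build 3: 15→25
Build 4: 25→37
Build 5: 37→50
Sum = 8+15+25+37+50 = 135.
LPT (decreasing processing time): Build 5 Build 4 Build 3 Build 1 Build 2.
Build 5: 0→13
Build 4: 13→25
Build 3: 25→35
Build 1: 35→43
Build 2: 43→50
Sum = 13+25+35+43+50 = 166.
Difference = 135 − 166 = -31.

-31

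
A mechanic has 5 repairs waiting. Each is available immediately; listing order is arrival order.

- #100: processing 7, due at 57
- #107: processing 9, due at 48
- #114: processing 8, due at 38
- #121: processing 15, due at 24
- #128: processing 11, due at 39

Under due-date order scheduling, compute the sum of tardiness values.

0

EDD (increasing due date): #121 #114 #128 #107 #100.
#121: 0→15, due 24, tardiness 0
#114: 15→23, due 38, tardiness 0
#128: 23→34, due 39, tardiness 0
#107: 34→43, due 48, tardiness 0
#100: 43→50, due 57, tardiness 0
Sum = 0+0+0+0+0 = 0.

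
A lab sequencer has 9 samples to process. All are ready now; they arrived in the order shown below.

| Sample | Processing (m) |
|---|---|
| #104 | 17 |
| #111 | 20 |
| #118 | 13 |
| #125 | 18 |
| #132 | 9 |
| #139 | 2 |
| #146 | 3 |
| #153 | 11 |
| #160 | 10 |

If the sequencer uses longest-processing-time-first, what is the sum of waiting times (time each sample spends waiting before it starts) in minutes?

LPT (decreasing processing time): #111 #125 #104 #118 #153 #160 #132 #146 #139.
#111: waits 0, runs 0→20
#125: waits 20, runs 20→38
#104: waits 38, runs 38→55
#118: waits 55, runs 55→68
#153: waits 68, runs 68→79
#160: waits 79, runs 79→89
#132: waits 89, runs 89→98
#146: waits 98, runs 98→101
#139: waits 101, runs 101→103
Sum = 0+20+38+55+68+79+89+98+101 = 548.

548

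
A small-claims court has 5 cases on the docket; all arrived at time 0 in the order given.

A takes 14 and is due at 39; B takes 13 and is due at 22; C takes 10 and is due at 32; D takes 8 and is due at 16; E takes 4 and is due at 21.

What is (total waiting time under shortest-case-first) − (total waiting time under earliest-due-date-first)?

-7

SPT (increasing processing time): E D C B A.
E: waits 0, runs 0→4
D: waits 4, runs 4→12
C: waits 12, runs 12→22
B: waits 22, runs 22→35
A: waits 35, runs 35→49
Sum = 0+4+12+22+35 = 73.
EDD (increasing due date): D E B C A.
D: waits 0, runs 0→8
E: waits 8, runs 8→12
B: waits 12, runs 12→25
C: waits 25, runs 25→35
A: waits 35, runs 35→49
Sum = 0+8+12+25+35 = 80.
Difference = 73 − 80 = -7.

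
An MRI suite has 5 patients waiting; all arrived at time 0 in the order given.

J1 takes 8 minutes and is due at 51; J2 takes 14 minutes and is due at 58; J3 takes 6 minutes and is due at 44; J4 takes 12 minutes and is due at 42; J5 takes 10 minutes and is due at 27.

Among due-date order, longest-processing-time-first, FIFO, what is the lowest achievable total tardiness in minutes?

0

EDD (increasing due date): J5 J4 J3 J1 J2.
J5: 0→10, due 27, tardiness 0
J4: 10→22, due 42, tardiness 0
J3: 22→28, due 44, tardiness 0
J1: 28→36, due 51, tardiness 0
J2: 36→50, due 58, tardiness 0
Sum = 0+0+0+0+0 = 0.
LPT (decreasing processing time): J2 J4 J5 J1 J3.
J2: 0→14, due 58, tardiness 0
J4: 14→26, due 42, tardiness 0
J5: 26→36, due 27, tardiness 9
J1: 36→44, due 51, tardiness 0
J3: 44→50, due 44, tardiness 6
Sum = 0+0+9+0+6 = 15.
FIFO (arrival order): J1 J2 J3 J4 J5.
J1: 0→8, due 51, tardiness 0
J2: 8→22, due 58, tardiness 0
J3: 22→28, due 44, tardiness 0
J4: 28→40, due 42, tardiness 0
J5: 40→50, due 27, tardiness 23
Sum = 0+0+0+0+23 = 23.
EDD 0, LPT 15, FIFO 23 → minimum 0.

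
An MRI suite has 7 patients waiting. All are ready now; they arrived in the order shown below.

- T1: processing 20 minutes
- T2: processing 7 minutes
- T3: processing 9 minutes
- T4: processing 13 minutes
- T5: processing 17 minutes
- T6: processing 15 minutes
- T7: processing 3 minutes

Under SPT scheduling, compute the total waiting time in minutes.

SPT (increasing processing time): T7 T2 T3 T4 T6 T5 T1.
T7: waits 0, runs 0→3
T2: waits 3, runs 3→10
T3: waits 10, runs 10→19
T4: waits 19, runs 19→32
T6: waits 32, runs 32→47
T5: waits 47, runs 47→64
T1: waits 64, runs 64→84
Sum = 0+3+10+19+32+47+64 = 175.

175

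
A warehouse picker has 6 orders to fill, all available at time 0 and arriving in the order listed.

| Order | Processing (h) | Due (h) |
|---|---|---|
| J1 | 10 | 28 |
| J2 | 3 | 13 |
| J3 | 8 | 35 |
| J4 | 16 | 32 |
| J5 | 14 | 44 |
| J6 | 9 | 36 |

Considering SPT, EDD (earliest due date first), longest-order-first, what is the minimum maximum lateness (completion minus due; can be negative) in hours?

16

SPT (increasing processing time): J2 J3 J6 J1 J5 J4.
J2: 0→3, due 13, lateness -10
J3: 3→11, due 35, lateness -24
J6: 11→20, due 36, lateness -16
J1: 20→30, due 28, lateness 2
J5: 30→44, due 44, lateness 0
J4: 44→60, due 32, lateness 28
Maximum = 28.
EDD (increasing due date): J2 J1 J4 J3 J6 J5.
J2: 0→3, due 13, lateness -10
J1: 3→13, due 28, lateness -15
J4: 13→29, due 32, lateness -3
J3: 29→37, due 35, lateness 2
J6: 37→46, due 36, lateness 10
J5: 46→60, due 44, lateness 16
Maximum = 16.
LPT (decreasing processing time): J4 J5 J1 J6 J3 J2.
J4: 0→16, due 32, lateness -16
J5: 16→30, due 44, lateness -14
J1: 30→40, due 28, lateness 12
J6: 40→49, due 36, lateness 13
J3: 49→57, due 35, lateness 22
J2: 57→60, due 13, lateness 47
Maximum = 47.
SPT 28, EDD 16, LPT 47 → minimum 16.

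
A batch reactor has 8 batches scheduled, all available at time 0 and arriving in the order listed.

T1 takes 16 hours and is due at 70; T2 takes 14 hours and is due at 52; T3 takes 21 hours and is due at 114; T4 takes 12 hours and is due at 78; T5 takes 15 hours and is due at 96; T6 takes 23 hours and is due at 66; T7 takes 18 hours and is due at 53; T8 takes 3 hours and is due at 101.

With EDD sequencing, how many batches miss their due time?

4

EDD (increasing due date): T2 T7 T6 T1 T4 T5 T8 T3.
T2: 0→14, due 52, tardiness 0
T7: 14→32, due 53, tardiness 0
T6: 32→55, due 66, tardiness 0
T1: 55→71, due 70, tardiness 1
T4: 71→83, due 78, tardiness 5
T5: 83→98, due 96, tardiness 2
T8: 98→101, due 101, tardiness 0
T3: 101→122, due 114, tardiness 8
Late batches: 4.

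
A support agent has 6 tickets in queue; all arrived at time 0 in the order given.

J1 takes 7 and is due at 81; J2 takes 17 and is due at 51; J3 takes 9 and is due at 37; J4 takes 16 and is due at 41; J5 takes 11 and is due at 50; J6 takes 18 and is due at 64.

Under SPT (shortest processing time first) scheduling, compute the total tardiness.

SPT (increasing processing time): J1 J3 J5 J4 J2 J6.
J1: 0→7, due 81, tardiness 0
J3: 7→16, due 37, tardiness 0
J5: 16→27, due 50, tardiness 0
J4: 27→43, due 41, tardiness 2
J2: 43→60, due 51, tardiness 9
J6: 60→78, due 64, tardiness 14
Sum = 0+0+0+2+9+14 = 25.

25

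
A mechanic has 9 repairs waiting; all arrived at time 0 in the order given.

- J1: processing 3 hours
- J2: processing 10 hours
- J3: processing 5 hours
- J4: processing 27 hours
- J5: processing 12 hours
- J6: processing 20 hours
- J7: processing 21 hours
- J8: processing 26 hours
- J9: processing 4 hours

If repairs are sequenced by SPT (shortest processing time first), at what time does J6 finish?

SPT (increasing processing time): J1 J9 J3 J2 J5 J6 J7 J8 J4.
J1: 0→3
J9: 3→7
J3: 7→12
J2: 12→22
J5: 22→34
J6: 34→54

54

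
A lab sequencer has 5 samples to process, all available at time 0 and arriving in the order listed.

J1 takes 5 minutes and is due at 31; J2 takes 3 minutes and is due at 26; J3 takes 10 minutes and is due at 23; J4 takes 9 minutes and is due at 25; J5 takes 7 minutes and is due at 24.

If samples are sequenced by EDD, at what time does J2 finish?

EDD (increasing due date): J3 J5 J4 J2 J1.
J3: 0→10
J5: 10→17
J4: 17→26
J2: 26→29

29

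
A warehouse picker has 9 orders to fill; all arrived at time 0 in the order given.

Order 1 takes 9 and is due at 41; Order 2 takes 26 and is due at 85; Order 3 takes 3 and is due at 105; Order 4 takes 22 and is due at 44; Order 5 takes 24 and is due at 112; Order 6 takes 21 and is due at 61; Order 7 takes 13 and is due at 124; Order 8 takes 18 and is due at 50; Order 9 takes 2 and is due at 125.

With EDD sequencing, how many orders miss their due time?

EDD (increasing due date): Order 1 Order 4 Order 8 Order 6 Order 2 Order 3 Order 5 Order 7 Order 9.
Order 1: 0→9, due 41, tardiness 0
Order 4: 9→31, due 44, tardiness 0
Order 8: 31→49, due 50, tardiness 0
Order 6: 49→70, due 61, tardiness 9
Order 2: 70→96, due 85, tardiness 11
Order 3: 96→99, due 105, tardiness 0
Order 5: 99→123, due 112, tardiness 11
Order 7: 123→136, due 124, tardiness 12
Order 9: 136→138, due 125, tardiness 13
Late orders: 5.

5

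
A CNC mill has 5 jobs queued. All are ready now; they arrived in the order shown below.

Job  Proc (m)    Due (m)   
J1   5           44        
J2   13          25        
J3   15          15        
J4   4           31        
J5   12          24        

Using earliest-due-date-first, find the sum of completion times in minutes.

EDD (increasing due date): J3 J5 J2 J4 J1.
J3: 0→15
J5: 15→27
J2: 27→40
J4: 40→44
J1: 44→49
Sum = 15+27+40+44+49 = 175.

175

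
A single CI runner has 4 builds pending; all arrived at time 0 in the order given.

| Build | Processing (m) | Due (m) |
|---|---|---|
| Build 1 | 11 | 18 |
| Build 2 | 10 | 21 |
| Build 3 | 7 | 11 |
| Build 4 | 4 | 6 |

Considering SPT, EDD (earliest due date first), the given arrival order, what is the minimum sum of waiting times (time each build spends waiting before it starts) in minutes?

36

SPT (increasing processing time): Build 4 Build 3 Build 2 Build 1.
Build 4: waits 0, runs 0→4
Build 3: waits 4, runs 4→11
Build 2: waits 11, runs 11→21
Build 1: waits 21, runs 21→32
Sum = 0+4+11+21 = 36.
EDD (increasing due date): Build 4 Build 3 Build 1 Build 2.
Build 4: waits 0, runs 0→4
Build 3: waits 4, runs 4→11
Build 1: waits 11, runs 11→22
Build 2: waits 22, runs 22→32
Sum = 0+4+11+22 = 37.
FIFO (arrival order): Build 1 Build 2 Build 3 Build 4.
Build 1: waits 0, runs 0→11
Build 2: waits 11, runs 11→21
Build 3: waits 21, runs 21→28
Build 4: waits 28, runs 28→32
Sum = 0+11+21+28 = 60.
SPT 36, EDD 37, FIFO 60 → minimum 36.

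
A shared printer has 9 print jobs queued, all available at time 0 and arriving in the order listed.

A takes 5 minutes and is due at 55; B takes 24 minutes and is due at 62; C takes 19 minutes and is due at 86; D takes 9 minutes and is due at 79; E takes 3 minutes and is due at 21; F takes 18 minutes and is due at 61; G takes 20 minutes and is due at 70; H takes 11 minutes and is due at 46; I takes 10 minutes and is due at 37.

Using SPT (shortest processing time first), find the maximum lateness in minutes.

57

SPT (increasing processing time): E A D I H F C G B.
E: 0→3, due 21, lateness -18
A: 3→8, due 55, lateness -47
D: 8→17, due 79, lateness -62
I: 17→27, due 37, lateness -10
H: 27→38, due 46, lateness -8
F: 38→56, due 61, lateness -5
C: 56→75, due 86, lateness -11
G: 75→95, due 70, lateness 25
B: 95→119, due 62, lateness 57
Maximum = 57.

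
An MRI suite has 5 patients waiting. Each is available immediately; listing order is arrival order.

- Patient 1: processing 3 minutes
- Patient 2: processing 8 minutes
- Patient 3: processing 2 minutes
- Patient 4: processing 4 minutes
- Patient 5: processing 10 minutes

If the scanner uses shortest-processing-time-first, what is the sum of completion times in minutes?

60

SPT (increasing processing time): Patient 3 Patient 1 Patient 4 Patient 2 Patient 5.
Patient 3: 0→2
Patient 1: 2→5
Patient 4: 5→9
Patient 2: 9→17
Patient 5: 17→27
Sum = 2+5+9+17+27 = 60.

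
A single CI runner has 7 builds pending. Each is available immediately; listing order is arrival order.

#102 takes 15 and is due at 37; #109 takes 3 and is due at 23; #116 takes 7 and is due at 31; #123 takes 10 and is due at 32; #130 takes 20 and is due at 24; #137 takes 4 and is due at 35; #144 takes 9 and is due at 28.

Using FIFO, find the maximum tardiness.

FIFO (arrival order): #102 #109 #116 #123 #130 #137 #144.
#102: 0→15, due 37, tardiness 0
#109: 15→18, due 23, tardiness 0
#116: 18→25, due 31, tardiness 0
#123: 25→35, due 32, tardiness 3
#130: 35→55, due 24, tardiness 31
#137: 55→59, due 35, tardiness 24
#144: 59→68, due 28, tardiness 40
Maximum = 40.

40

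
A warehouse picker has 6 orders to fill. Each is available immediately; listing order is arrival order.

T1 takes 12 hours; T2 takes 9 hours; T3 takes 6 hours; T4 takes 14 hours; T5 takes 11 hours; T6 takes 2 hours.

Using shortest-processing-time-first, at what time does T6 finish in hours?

SPT (increasing processing time): T6 T3 T2 T5 T1 T4.
T6: 0→2

2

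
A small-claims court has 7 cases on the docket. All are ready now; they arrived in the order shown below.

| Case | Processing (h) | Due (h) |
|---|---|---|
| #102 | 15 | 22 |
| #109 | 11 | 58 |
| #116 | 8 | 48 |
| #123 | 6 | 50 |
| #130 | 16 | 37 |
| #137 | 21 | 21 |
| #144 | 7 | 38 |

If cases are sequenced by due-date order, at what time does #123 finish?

EDD (increasing due date): #137 #102 #130 #144 #116 #123 #109.
#137: 0→21
#102: 21→36
#130: 36→52
#144: 52→59
#116: 59→67
#123: 67→73

73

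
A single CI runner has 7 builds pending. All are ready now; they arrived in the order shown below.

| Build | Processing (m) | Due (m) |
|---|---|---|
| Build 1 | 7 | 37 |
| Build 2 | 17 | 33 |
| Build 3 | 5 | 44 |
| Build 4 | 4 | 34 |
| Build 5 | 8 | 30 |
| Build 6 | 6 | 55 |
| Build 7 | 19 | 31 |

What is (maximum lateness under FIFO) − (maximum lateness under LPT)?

3

FIFO (arrival order): Build 1 Build 2 Build 3 Build 4 Build 5 Build 6 Build 7.
Build 1: 0→7, due 37, lateness -30
Build 2: 7→24, due 33, lateness -9
Build 3: 24→29, due 44, lateness -15
Build 4: 29→33, due 34, lateness -1
Build 5: 33→41, due 30, lateness 11
Build 6: 41→47, due 55, lateness -8
Build 7: 47→66, due 31, lateness 35
Maximum = 35.
LPT (decreasing processing time): Build 7 Build 2 Build 5 Build 1 Build 6 Build 3 Build 4.
Build 7: 0→19, due 31, lateness -12
Build 2: 19→36, due 33, lateness 3
Build 5: 36→44, due 30, lateness 14
Build 1: 44→51, due 37, lateness 14
Build 6: 51→57, due 55, lateness 2
Build 3: 57→62, due 44, lateness 18
Build 4: 62→66, due 34, lateness 32
Maximum = 32.
Difference = 35 − 32 = 3.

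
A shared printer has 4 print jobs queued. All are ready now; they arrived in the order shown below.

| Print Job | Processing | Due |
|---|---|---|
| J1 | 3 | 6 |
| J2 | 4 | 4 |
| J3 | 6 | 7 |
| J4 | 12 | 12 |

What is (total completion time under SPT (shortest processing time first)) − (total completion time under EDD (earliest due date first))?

SPT (increasing processing time): J1 J2 J3 J4.
J1: 0→3
J2: 3→7
J3: 7→13
J4: 13→25
Sum = 3+7+13+25 = 48.
EDD (increasing due date): J2 J1 J3 J4.
J2: 0→4
J1: 4→7
J3: 7→13
J4: 13→25
Sum = 4+7+13+25 = 49.
Difference = 48 − 49 = -1.

-1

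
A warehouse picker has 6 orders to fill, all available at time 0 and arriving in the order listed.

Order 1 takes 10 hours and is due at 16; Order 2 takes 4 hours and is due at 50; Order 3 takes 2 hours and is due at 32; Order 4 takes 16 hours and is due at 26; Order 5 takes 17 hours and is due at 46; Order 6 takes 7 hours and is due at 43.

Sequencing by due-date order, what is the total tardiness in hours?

EDD (increasing due date): Order 1 Order 4 Order 3 Order 6 Order 5 Order 2.
Order 1: 0→10, due 16, tardiness 0
Order 4: 10→26, due 26, tardiness 0
Order 3: 26→28, due 32, tardiness 0
Order 6: 28→35, due 43, tardiness 0
Order 5: 35→52, due 46, tardiness 6
Order 2: 52→56, due 50, tardiness 6
Sum = 0+0+0+0+6+6 = 12.

12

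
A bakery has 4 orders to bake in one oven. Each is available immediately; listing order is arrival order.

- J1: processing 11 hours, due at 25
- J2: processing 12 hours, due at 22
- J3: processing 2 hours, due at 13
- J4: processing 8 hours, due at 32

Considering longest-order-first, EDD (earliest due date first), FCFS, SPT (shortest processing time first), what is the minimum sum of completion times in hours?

66

LPT (decreasing processing time): J2 J1 J4 J3.
J2: 0→12
J1: 12→23
J4: 23→31
J3: 31→33
Sum = 12+23+31+33 = 99.
EDD (increasing due date): J3 J2 J1 J4.
J3: 0→2
J2: 2→14
J1: 14→25
J4: 25→33
Sum = 2+14+25+33 = 74.
FIFO (arrival order): J1 J2 J3 J4.
J1: 0→11
J2: 11→23
J3: 23→25
J4: 25→33
Sum = 11+23+25+33 = 92.
SPT (increasing processing time): J3 J4 J1 J2.
J3: 0→2
J4: 2→10
J1: 10→21
J2: 21→33
Sum = 2+10+21+33 = 66.
LPT 99, EDD 74, FIFO 92, SPT 66 → minimum 66.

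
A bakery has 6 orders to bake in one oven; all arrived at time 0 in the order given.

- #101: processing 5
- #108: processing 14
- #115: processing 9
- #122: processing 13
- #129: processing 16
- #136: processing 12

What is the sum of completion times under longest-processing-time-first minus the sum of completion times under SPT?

71

LPT (decreasing processing time): #129 #108 #122 #136 #115 #101.
#129: 0→16
#108: 16→30
#122: 30→43
#136: 43→55
#115: 55→64
#101: 64→69
Sum = 16+30+43+55+64+69 = 277.
SPT (increasing processing time): #101 #115 #136 #122 #108 #129.
#101: 0→5
#115: 5→14
#136: 14→26
#122: 26→39
#108: 39→53
#129: 53→69
Sum = 5+14+26+39+53+69 = 206.
Difference = 277 − 206 = 71.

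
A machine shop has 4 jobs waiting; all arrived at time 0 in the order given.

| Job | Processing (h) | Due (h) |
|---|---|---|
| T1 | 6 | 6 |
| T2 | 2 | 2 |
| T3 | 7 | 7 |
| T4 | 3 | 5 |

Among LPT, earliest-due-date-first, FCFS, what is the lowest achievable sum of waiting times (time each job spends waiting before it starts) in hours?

18

LPT (decreasing processing time): T3 T1 T4 T2.
T3: waits 0, runs 0→7
T1: waits 7, runs 7→13
T4: waits 13, runs 13→16
T2: waits 16, runs 16→18
Sum = 0+7+13+16 = 36.
EDD (increasing due date): T2 T4 T1 T3.
T2: waits 0, runs 0→2
T4: waits 2, runs 2→5
T1: waits 5, runs 5→11
T3: waits 11, runs 11→18
Sum = 0+2+5+11 = 18.
FIFO (arrival order): T1 T2 T3 T4.
T1: waits 0, runs 0→6
T2: waits 6, runs 6→8
T3: waits 8, runs 8→15
T4: waits 15, runs 15→18
Sum = 0+6+8+15 = 29.
LPT 36, EDD 18, FIFO 29 → minimum 18.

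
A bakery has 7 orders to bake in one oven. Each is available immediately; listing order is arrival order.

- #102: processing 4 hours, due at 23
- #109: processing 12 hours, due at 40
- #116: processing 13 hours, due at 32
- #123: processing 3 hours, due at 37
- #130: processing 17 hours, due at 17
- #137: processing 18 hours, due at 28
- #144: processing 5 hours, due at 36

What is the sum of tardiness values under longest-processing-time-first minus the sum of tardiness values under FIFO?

57

LPT (decreasing processing time): #137 #130 #116 #109 #144 #102 #123.
#137: 0→18, due 28, tardiness 0
#130: 18→35, due 17, tardiness 18
#116: 35→48, due 32, tardiness 16
#109: 48→60, due 40, tardiness 20
#144: 60→65, due 36, tardiness 29
#102: 65→69, due 23, tardiness 46
#123: 69→72, due 37, tardiness 35
Sum = 0+18+16+20+29+46+35 = 164.
FIFO (arrival order): #102 #109 #116 #123 #130 #137 #144.
#102: 0→4, due 23, tardiness 0
#109: 4→16, due 40, tardiness 0
#116: 16→29, due 32, tardiness 0
#123: 29→32, due 37, tardiness 0
#130: 32→49, due 17, tardiness 32
#137: 49→67, due 28, tardiness 39
#144: 67→72, due 36, tardiness 36
Sum = 0+0+0+0+32+39+36 = 107.
Difference = 164 − 107 = 57.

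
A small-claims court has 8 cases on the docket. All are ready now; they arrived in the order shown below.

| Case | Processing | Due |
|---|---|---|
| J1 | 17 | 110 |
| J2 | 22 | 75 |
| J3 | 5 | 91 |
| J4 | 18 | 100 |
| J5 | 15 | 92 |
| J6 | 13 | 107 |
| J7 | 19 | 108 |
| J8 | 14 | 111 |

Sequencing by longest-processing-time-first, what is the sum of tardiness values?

43

LPT (decreasing processing time): J2 J7 J4 J1 J5 J8 J6 J3.
J2: 0→22, due 75, tardiness 0
J7: 22→41, due 108, tardiness 0
J4: 41→59, due 100, tardiness 0
J1: 59→76, due 110, tardiness 0
J5: 76→91, due 92, tardiness 0
J8: 91→105, due 111, tardiness 0
J6: 105→118, due 107, tardiness 11
J3: 118→123, due 91, tardiness 32
Sum = 0+0+0+0+0+0+11+32 = 43.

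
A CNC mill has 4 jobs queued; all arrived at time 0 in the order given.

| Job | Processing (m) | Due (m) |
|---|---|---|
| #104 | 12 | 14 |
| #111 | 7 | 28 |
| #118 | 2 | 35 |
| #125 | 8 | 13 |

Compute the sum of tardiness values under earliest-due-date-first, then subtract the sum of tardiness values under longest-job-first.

-1

EDD (increasing due date): #125 #104 #111 #118.
#125: 0→8, due 13, tardiness 0
#104: 8→20, due 14, tardiness 6
#111: 20→27, due 28, tardiness 0
#118: 27→29, due 35, tardiness 0
Sum = 0+6+0+0 = 6.
LPT (decreasing processing time): #104 #125 #111 #118.
#104: 0→12, due 14, tardiness 0
#125: 12→20, due 13, tardiness 7
#111: 20→27, due 28, tardiness 0
#118: 27→29, due 35, tardiness 0
Sum = 0+7+0+0 = 7.
Difference = 6 − 7 = -1.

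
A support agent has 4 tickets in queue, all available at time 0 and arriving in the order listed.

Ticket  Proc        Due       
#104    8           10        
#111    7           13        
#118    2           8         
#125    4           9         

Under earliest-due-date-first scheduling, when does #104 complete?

EDD (increasing due date): #118 #125 #104 #111.
#118: 0→2
#125: 2→6
#104: 6→14

14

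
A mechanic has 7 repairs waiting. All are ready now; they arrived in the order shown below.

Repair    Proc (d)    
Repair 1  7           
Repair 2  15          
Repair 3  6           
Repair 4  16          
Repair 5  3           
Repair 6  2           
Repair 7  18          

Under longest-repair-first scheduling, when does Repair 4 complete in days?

LPT (decreasing processing time): Repair 7 Repair 4 Repair 2 Repair 1 Repair 3 Repair 5 Repair 6.
Repair 7: 0→18
Repair 4: 18→34

34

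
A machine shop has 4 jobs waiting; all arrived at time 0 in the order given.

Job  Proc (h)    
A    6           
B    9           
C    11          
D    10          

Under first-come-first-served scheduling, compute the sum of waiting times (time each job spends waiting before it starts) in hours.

FIFO (arrival order): A B C D.
A: waits 0, runs 0→6
B: waits 6, runs 6→15
C: waits 15, runs 15→26
D: waits 26, runs 26→36
Sum = 0+6+15+26 = 47.

47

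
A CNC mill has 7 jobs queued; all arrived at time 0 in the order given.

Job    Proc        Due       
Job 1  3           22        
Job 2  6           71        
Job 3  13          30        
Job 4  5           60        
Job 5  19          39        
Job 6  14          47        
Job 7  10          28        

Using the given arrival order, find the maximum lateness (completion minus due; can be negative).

FIFO (arrival order): Job 1 Job 2 Job 3 Job 4 Job 5 Job 6 Job 7.
Job 1: 0→3, due 22, lateness -19
Job 2: 3→9, due 71, lateness -62
Job 3: 9→22, due 30, lateness -8
Job 4: 22→27, due 60, lateness -33
Job 5: 27→46, due 39, lateness 7
Job 6: 46→60, due 47, lateness 13
Job 7: 60→70, due 28, lateness 42
Maximum = 42.

42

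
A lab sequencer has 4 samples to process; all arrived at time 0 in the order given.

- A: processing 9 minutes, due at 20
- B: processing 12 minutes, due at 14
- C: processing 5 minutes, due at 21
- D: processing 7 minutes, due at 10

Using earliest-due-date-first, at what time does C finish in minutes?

33

EDD (increasing due date): D B A C.
D: 0→7
B: 7→19
A: 19→28
C: 28→33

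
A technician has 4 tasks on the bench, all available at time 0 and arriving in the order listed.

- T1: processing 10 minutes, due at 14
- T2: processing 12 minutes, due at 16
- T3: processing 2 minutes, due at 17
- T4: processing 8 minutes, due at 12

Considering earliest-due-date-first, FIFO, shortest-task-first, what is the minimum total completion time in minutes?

EDD (increasing due date): T4 T1 T2 T3.
T4: 0→8
T1: 8→18
T2: 18→30
T3: 30→32
Sum = 8+18+30+32 = 88.
FIFO (arrival order): T1 T2 T3 T4.
T1: 0→10
T2: 10→22
T3: 22→24
T4: 24→32
Sum = 10+22+24+32 = 88.
SPT (increasing processing time): T3 T4 T1 T2.
T3: 0→2
T4: 2→10
T1: 10→20
T2: 20→32
Sum = 2+10+20+32 = 64.
EDD 88, FIFO 88, SPT 64 → minimum 64.

64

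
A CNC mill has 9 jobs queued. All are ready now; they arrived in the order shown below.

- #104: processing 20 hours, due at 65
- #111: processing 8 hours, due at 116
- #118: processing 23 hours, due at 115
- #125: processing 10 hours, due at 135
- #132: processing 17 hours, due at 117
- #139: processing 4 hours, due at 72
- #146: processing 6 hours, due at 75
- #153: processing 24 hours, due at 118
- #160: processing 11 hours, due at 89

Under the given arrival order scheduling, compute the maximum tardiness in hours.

34

FIFO (arrival order): #104 #111 #118 #125 #132 #139 #146 #153 #160.
#104: 0→20, due 65, tardiness 0
#111: 20→28, due 116, tardiness 0
#118: 28→51, due 115, tardiness 0
#125: 51→61, due 135, tardiness 0
#132: 61→78, due 117, tardiness 0
#139: 78→82, due 72, tardiness 10
#146: 82→88, due 75, tardiness 13
#153: 88→112, due 118, tardiness 0
#160: 112→123, due 89, tardiness 34
Maximum = 34.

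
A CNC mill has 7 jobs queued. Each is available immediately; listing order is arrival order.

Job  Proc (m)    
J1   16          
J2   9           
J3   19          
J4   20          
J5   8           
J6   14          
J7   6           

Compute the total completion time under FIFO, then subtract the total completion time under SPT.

FIFO (arrival order): J1 J2 J3 J4 J5 J6 J7.
J1: 0→16
J2: 16→25
J3: 25→44
J4: 44→64
J5: 64→72
J6: 72→86
J7: 86→92
Sum = 16+25+44+64+72+86+92 = 399.
SPT (increasing processing time): J7 J5 J2 J6 J1 J3 J4.
J7: 0→6
J5: 6→14
J2: 14→23
J6: 23→37
J1: 37→53
J3: 53→72
J4: 72→92
Sum = 6+14+23+37+53+72+92 = 297.
Difference = 399 − 297 = 102.

102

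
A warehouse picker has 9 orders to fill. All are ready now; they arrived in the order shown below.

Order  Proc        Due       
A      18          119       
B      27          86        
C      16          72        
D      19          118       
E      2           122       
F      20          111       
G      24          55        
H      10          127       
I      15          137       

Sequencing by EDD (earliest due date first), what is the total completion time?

861

EDD (increasing due date): G C B F D A E H I.
G: 0→24
C: 24→40
B: 40→67
F: 67→87
D: 87→106
A: 106→124
E: 124→126
H: 126→136
I: 136→151
Sum = 24+40+67+87+106+124+126+136+151 = 861.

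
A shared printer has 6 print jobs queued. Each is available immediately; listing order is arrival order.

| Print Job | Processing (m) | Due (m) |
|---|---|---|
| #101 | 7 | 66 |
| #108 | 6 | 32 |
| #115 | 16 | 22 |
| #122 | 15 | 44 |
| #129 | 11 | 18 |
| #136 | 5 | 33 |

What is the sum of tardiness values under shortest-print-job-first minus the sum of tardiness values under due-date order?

29

SPT (increasing processing time): #136 #108 #101 #129 #122 #115.
#136: 0→5, due 33, tardiness 0
#108: 5→11, due 32, tardiness 0
#101: 11→18, due 66, tardiness 0
#129: 18→29, due 18, tardiness 11
#122: 29→44, due 44, tardiness 0
#115: 44→60, due 22, tardiness 38
Sum = 0+0+0+11+0+38 = 49.
EDD (increasing due date): #129 #115 #108 #136 #122 #101.
#129: 0→11, due 18, tardiness 0
#115: 11→27, due 22, tardiness 5
#108: 27→33, due 32, tardiness 1
#136: 33→38, due 33, tardiness 5
#122: 38→53, due 44, tardiness 9
#101: 53→60, due 66, tardiness 0
Sum = 0+5+1+5+9+0 = 20.
Difference = 49 − 20 = 29.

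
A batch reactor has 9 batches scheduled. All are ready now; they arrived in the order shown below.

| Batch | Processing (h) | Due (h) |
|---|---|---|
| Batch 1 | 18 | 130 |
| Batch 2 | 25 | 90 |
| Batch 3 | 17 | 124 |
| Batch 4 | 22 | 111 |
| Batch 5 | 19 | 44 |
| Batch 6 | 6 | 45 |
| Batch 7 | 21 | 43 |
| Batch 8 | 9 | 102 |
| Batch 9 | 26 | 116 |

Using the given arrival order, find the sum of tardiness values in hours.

FIFO (arrival order): Batch 1 Batch 2 Batch 3 Batch 4 Batch 5 Batch 6 Batch 7 Batch 8 Batch 9.
Batch 1: 0→18, due 130, tardiness 0
Batch 2: 18→43, due 90, tardiness 0
Batch 3: 43→60, due 124, tardiness 0
Batch 4: 60→82, due 111, tardiness 0
Batch 5: 82→101, due 44, tardiness 57
Batch 6: 101→107, due 45, tardiness 62
Batch 7: 107→128, due 43, tardiness 85
Batch 8: 128→137, due 102, tardiness 35
Batch 9: 137→163, due 116, tardiness 47
Sum = 0+0+0+0+57+62+85+35+47 = 286.

286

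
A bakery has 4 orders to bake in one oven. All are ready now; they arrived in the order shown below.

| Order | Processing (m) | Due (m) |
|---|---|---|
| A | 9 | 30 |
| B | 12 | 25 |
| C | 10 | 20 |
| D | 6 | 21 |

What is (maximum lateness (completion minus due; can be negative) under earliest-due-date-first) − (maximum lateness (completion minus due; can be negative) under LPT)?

EDD (increasing due date): C D B A.
C: 0→10, due 20, lateness -10
D: 10→16, due 21, lateness -5
B: 16→28, due 25, lateness 3
A: 28→37, due 30, lateness 7
Maximum = 7.
LPT (decreasing processing time): B C A D.
B: 0→12, due 25, lateness -13
C: 12→22, due 20, lateness 2
A: 22→31, due 30, lateness 1
D: 31→37, due 21, lateness 16
Maximum = 16.
Difference = 7 − 16 = -9.

-9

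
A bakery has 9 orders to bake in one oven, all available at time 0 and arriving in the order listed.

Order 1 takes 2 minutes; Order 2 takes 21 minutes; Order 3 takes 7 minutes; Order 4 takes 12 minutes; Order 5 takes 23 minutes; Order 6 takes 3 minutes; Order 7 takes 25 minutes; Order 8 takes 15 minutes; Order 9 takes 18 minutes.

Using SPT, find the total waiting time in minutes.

318

SPT (increasing processing time): Order 1 Order 6 Order 3 Order 4 Order 8 Order 9 Order 2 Order 5 Order 7.
Order 1: waits 0, runs 0→2
Order 6: waits 2, runs 2→5
Order 3: waits 5, runs 5→12
Order 4: waits 12, runs 12→24
Order 8: waits 24, runs 24→39
Order 9: waits 39, runs 39→57
Order 2: waits 57, runs 57→78
Order 5: waits 78, runs 78→101
Order 7: waits 101, runs 101→126
Sum = 0+2+5+12+24+39+57+78+101 = 318.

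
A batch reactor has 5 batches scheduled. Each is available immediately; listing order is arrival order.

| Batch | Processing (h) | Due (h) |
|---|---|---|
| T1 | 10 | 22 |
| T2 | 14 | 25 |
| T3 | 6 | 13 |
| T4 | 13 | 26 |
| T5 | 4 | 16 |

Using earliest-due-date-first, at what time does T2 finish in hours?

EDD (increasing due date): T3 T5 T1 T2 T4.
T3: 0→6
T5: 6→10
T1: 10→20
T2: 20→34

34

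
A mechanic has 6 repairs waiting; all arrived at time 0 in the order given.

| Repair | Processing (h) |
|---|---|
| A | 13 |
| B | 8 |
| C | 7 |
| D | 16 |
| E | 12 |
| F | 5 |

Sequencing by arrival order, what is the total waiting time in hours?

162

FIFO (arrival order): A B C D E F.
A: waits 0, runs 0→13
B: waits 13, runs 13→21
C: waits 21, runs 21→28
D: waits 28, runs 28→44
E: waits 44, runs 44→56
F: waits 56, runs 56→61
Sum = 0+13+21+28+44+56 = 162.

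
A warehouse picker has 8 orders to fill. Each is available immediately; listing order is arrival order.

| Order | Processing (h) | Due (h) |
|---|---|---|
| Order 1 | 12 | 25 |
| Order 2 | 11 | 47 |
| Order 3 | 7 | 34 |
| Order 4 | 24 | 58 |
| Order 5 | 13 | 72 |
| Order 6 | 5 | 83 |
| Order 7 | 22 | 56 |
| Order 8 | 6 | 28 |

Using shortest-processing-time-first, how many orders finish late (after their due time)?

SPT (increasing processing time): Order 6 Order 8 Order 3 Order 2 Order 1 Order 5 Order 7 Order 4.
Order 6: 0→5, due 83, tardiness 0
Order 8: 5→11, due 28, tardiness 0
Order 3: 11→18, due 34, tardiness 0
Order 2: 18→29, due 47, tardiness 0
Order 1: 29→41, due 25, tardiness 16
Order 5: 41→54, due 72, tardiness 0
Order 7: 54→76, due 56, tardiness 20
Order 4: 76→100, due 58, tardiness 42
Late orders: 3.

3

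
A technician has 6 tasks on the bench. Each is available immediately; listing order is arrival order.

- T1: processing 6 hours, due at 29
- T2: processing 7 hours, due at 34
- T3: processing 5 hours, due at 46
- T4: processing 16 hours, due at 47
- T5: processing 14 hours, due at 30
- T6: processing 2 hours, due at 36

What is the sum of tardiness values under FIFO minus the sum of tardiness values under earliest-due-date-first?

29

FIFO (arrival order): T1 T2 T3 T4 T5 T6.
T1: 0→6, due 29, tardiness 0
T2: 6→13, due 34, tardiness 0
T3: 13→18, due 46, tardiness 0
T4: 18→34, due 47, tardiness 0
T5: 34→48, due 30, tardiness 18
T6: 48→50, due 36, tardiness 14
Sum = 0+0+0+0+18+14 = 32.
EDD (increasing due date): T1 T5 T2 T6 T3 T4.
T1: 0→6, due 29, tardiness 0
T5: 6→20, due 30, tardiness 0
T2: 20→27, due 34, tardiness 0
T6: 27→29, due 36, tardiness 0
T3: 29→34, due 46, tardiness 0
T4: 34→50, due 47, tardiness 3
Sum = 0+0+0+0+0+3 = 3.
Difference = 32 − 3 = 29.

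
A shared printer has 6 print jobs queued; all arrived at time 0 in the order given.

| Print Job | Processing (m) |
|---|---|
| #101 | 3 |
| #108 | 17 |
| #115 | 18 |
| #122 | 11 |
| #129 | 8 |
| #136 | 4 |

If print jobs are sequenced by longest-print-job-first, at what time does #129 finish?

LPT (decreasing processing time): #115 #108 #122 #129 #136 #101.
#115: 0→18
#108: 18→35
#122: 35→46
#129: 46→54

54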